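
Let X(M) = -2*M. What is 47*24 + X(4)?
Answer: 1120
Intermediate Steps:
47*24 + X(4) = 47*24 - 2*4 = 1128 - 8 = 1120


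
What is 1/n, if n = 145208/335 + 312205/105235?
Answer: 7050745/3077110511 ≈ 0.0022914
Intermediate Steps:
n = 3077110511/7050745 (n = 145208*(1/335) + 312205*(1/105235) = 145208/335 + 62441/21047 = 3077110511/7050745 ≈ 436.42)
1/n = 1/(3077110511/7050745) = 7050745/3077110511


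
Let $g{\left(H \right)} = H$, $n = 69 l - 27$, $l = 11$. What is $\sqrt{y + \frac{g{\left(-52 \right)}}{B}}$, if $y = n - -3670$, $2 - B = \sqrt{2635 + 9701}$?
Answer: $\sqrt{4402 - \frac{52}{2 - 4 \sqrt{771}}} \approx 66.351$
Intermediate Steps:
$n = 732$ ($n = 69 \cdot 11 - 27 = 759 - 27 = 732$)
$B = 2 - 4 \sqrt{771}$ ($B = 2 - \sqrt{2635 + 9701} = 2 - \sqrt{12336} = 2 - 4 \sqrt{771} \approx -109.07$)
$y = 4402$ ($y = 732 - -3670 = 732 + 3670 = 4402$)
$\sqrt{y + \frac{g{\left(-52 \right)}}{B}} = \sqrt{4402 - \frac{52}{2 - 4 \sqrt{771}}}$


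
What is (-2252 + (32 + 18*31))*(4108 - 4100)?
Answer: -13296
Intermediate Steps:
(-2252 + (32 + 18*31))*(4108 - 4100) = (-2252 + (32 + 558))*8 = (-2252 + 590)*8 = -1662*8 = -13296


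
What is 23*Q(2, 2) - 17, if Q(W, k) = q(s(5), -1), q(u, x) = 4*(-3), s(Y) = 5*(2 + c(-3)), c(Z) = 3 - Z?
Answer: -293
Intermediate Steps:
s(Y) = 40 (s(Y) = 5*(2 + (3 - 1*(-3))) = 5*(2 + (3 + 3)) = 5*(2 + 6) = 5*8 = 40)
q(u, x) = -12
Q(W, k) = -12
23*Q(2, 2) - 17 = 23*(-12) - 17 = -276 - 17 = -293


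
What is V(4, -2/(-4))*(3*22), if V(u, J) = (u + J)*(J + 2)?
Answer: 1485/2 ≈ 742.50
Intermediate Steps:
V(u, J) = (2 + J)*(J + u) (V(u, J) = (J + u)*(2 + J) = (2 + J)*(J + u))
V(4, -2/(-4))*(3*22) = ((-2/(-4))² + 2*(-2/(-4)) + 2*4 - 2/(-4)*4)*(3*22) = ((-2*(-¼))² + 2*(-2*(-¼)) + 8 - 2*(-¼)*4)*66 = ((½)² + 2*(½) + 8 + (½)*4)*66 = (¼ + 1 + 8 + 2)*66 = (45/4)*66 = 1485/2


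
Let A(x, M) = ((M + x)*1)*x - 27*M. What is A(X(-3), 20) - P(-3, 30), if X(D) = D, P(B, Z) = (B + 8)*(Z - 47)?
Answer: -506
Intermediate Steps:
P(B, Z) = (-47 + Z)*(8 + B) (P(B, Z) = (8 + B)*(-47 + Z) = (-47 + Z)*(8 + B))
A(x, M) = -27*M + x*(M + x) (A(x, M) = (M + x)*x - 27*M = x*(M + x) - 27*M = -27*M + x*(M + x))
A(X(-3), 20) - P(-3, 30) = ((-3)² - 27*20 + 20*(-3)) - (-376 - 47*(-3) + 8*30 - 3*30) = (9 - 540 - 60) - (-376 + 141 + 240 - 90) = -591 - 1*(-85) = -591 + 85 = -506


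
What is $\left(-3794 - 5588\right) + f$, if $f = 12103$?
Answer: $2721$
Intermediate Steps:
$\left(-3794 - 5588\right) + f = \left(-3794 - 5588\right) + 12103 = -9382 + 12103 = 2721$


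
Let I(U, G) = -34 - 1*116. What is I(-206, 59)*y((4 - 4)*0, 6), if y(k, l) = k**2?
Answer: 0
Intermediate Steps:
I(U, G) = -150 (I(U, G) = -34 - 116 = -150)
I(-206, 59)*y((4 - 4)*0, 6) = -150*((4 - 4)*0)**2 = -150*(0*0)**2 = -150*0**2 = -150*0 = 0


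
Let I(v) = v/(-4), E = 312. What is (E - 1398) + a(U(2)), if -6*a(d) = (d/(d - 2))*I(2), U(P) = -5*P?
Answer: -78187/72 ≈ -1085.9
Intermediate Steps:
I(v) = -v/4 (I(v) = v*(-¼) = -v/4)
a(d) = d/(12*(-2 + d)) (a(d) = -d/(d - 2)*(-¼*2)/6 = -d/(-2 + d)*(-1)/(6*2) = -(-1)*d/(12*(-2 + d)) = d/(12*(-2 + d)))
(E - 1398) + a(U(2)) = (312 - 1398) + (-5*2)/(12*(-2 - 5*2)) = -1086 + (1/12)*(-10)/(-2 - 10) = -1086 + (1/12)*(-10)/(-12) = -1086 + (1/12)*(-10)*(-1/12) = -1086 + 5/72 = -78187/72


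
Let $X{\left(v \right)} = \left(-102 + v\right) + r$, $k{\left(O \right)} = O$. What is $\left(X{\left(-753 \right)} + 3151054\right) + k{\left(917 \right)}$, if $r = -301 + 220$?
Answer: $3151035$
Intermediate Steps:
$r = -81$
$X{\left(v \right)} = -183 + v$ ($X{\left(v \right)} = \left(-102 + v\right) - 81 = -183 + v$)
$\left(X{\left(-753 \right)} + 3151054\right) + k{\left(917 \right)} = \left(\left(-183 - 753\right) + 3151054\right) + 917 = \left(-936 + 3151054\right) + 917 = 3150118 + 917 = 3151035$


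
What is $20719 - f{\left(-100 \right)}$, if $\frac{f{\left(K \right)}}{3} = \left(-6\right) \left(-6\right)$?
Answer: $20611$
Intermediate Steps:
$f{\left(K \right)} = 108$ ($f{\left(K \right)} = 3 \left(\left(-6\right) \left(-6\right)\right) = 3 \cdot 36 = 108$)
$20719 - f{\left(-100 \right)} = 20719 - 108 = 20611$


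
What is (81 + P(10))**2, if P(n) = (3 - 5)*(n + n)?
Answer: 1681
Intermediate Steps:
P(n) = -4*n
(81 + P(10))**2 = (81 - 4*10)**2 = (81 - 40)**2 = 41**2 = 1681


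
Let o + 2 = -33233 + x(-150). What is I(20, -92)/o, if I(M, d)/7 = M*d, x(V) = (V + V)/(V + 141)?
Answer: 7728/19921 ≈ 0.38793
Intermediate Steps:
x(V) = 2*V/(141 + V) (x(V) = (2*V)/(141 + V) = 2*V/(141 + V))
I(M, d) = 7*M*d (I(M, d) = 7*(M*d) = 7*M*d)
o = -99605/3 (o = -2 + (-33233 + 2*(-150)/(141 - 150)) = -2 + (-33233 + 2*(-150)/(-9)) = -2 + (-33233 + 2*(-150)*(-1/9)) = -2 + (-33233 + 100/3) = -2 - 99599/3 = -99605/3 ≈ -33202.)
I(20, -92)/o = (7*20*(-92))/(-99605/3) = -12880*(-3/99605) = 7728/19921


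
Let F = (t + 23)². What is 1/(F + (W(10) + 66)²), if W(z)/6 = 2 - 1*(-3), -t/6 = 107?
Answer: 1/392377 ≈ 2.5486e-6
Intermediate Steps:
t = -642 (t = -6*107 = -642)
W(z) = 30 (W(z) = 6*(2 - 1*(-3)) = 6*(2 + 3) = 6*5 = 30)
F = 383161 (F = (-642 + 23)² = (-619)² = 383161)
1/(F + (W(10) + 66)²) = 1/(383161 + (30 + 66)²) = 1/(383161 + 96²) = 1/(383161 + 9216) = 1/392377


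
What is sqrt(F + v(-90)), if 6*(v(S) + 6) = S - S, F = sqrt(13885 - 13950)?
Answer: sqrt(-6 + I*sqrt(65)) ≈ 1.423 + 2.8328*I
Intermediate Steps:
F = I*sqrt(65) (F = sqrt(-65) = I*sqrt(65) ≈ 8.0623*I)
v(S) = -6 (v(S) = -6 + (S - S)/6 = -6 + (1/6)*0 = -6 + 0 = -6)
sqrt(F + v(-90)) = sqrt(I*sqrt(65) - 6) = sqrt(-6 + I*sqrt(65))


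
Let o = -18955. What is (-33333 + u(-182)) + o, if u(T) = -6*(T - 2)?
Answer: -51184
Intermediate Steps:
u(T) = 12 - 6*T (u(T) = -6*(-2 + T) = 12 - 6*T)
(-33333 + u(-182)) + o = (-33333 + (12 - 6*(-182))) - 18955 = (-33333 + (12 + 1092)) - 18955 = (-33333 + 1104) - 18955 = -32229 - 18955 = -51184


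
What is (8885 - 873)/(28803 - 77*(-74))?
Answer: 8012/34501 ≈ 0.23223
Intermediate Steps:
(8885 - 873)/(28803 - 77*(-74)) = 8012/(28803 + 5698) = 8012/34501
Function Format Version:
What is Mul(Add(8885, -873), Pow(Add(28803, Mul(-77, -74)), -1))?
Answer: Rational(8012, 34501) ≈ 0.23223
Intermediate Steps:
Mul(Add(8885, -873), Pow(Add(28803, Mul(-77, -74)), -1)) = Mul(8012, Pow(Add(28803, 5698), -1)) = Mul(8012, Pow(34501, -1)) = Mul(8012, Rational(1, 34501)) = Rational(8012, 34501)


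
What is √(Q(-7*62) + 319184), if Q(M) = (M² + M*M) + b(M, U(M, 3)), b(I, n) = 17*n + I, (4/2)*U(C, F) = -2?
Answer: √695445 ≈ 833.93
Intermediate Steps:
U(C, F) = -1 (U(C, F) = (½)*(-2) = -1)
b(I, n) = I + 17*n
Q(M) = -17 + M + 2*M² (Q(M) = (M² + M*M) + (M + 17*(-1)) = (M² + M²) + (M - 17) = 2*M² + (-17 + M) = -17 + M + 2*M²)
√(Q(-7*62) + 319184) = √((-17 - 7*62 + 2*(-7*62)²) + 319184) = √((-17 - 434 + 2*(-434)²) + 319184) = √((-17 - 434 + 2*188356) + 319184) = √((-17 - 434 + 376712) + 319184) = √(376261 + 319184) = √695445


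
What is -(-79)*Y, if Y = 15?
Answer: 1185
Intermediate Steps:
-(-79)*Y = -(-79)*15 = -1*(-1185) = 1185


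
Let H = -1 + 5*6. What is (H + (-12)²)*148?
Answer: 25604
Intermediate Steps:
H = 29 (H = -1 + 30 = 29)
(H + (-12)²)*148 = (29 + (-12)²)*148 = (29 + 144)*148 = 173*148 = 25604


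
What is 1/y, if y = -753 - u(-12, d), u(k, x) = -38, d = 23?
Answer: -1/715 ≈ -0.0013986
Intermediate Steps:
y = -715 (y = -753 - 1*(-38) = -753 + 38 = -715)
1/y = 1/(-715) = -1/715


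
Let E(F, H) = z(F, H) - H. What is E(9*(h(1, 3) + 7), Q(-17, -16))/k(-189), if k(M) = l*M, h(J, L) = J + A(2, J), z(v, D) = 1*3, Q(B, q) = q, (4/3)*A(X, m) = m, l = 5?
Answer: -19/945 ≈ -0.020106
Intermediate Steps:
A(X, m) = 3*m/4
z(v, D) = 3
h(J, L) = 7*J/4 (h(J, L) = J + 3*J/4 = 7*J/4)
E(F, H) = 3 - H
k(M) = 5*M
E(9*(h(1, 3) + 7), Q(-17, -16))/k(-189) = (3 - 1*(-16))/((5*(-189))) = (3 + 16)/(-945) = 19*(-1/945) = -19/945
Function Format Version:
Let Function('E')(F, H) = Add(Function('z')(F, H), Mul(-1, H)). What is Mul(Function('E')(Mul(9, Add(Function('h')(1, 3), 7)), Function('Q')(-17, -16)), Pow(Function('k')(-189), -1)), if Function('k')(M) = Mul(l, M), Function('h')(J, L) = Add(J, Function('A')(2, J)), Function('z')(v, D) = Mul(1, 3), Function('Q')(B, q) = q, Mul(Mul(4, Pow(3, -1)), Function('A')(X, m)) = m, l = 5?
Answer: Rational(-19, 945) ≈ -0.020106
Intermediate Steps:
Function('A')(X, m) = Mul(Rational(3, 4), m)
Function('z')(v, D) = 3
Function('h')(J, L) = Mul(Rational(7, 4), J) (Function('h')(J, L) = Add(J, Mul(Rational(3, 4), J)) = Mul(Rational(7, 4), J))
Function('E')(F, H) = Add(3, Mul(-1, H))
Function('k')(M) = Mul(5, M)
Mul(Function('E')(Mul(9, Add(Function('h')(1, 3), 7)), Function('Q')(-17, -16)), Pow(Function('k')(-189), -1)) = Mul(Add(3, Mul(-1, -16)), Pow(Mul(5, -189), -1)) = Mul(Add(3, 16), Pow(-945, -1)) = Mul(19, Rational(-1, 945)) = Rational(-19, 945)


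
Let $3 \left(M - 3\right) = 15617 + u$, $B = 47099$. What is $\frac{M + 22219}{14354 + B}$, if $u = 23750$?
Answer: $\frac{106033}{184359} \approx 0.57514$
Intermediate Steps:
$M = \frac{39376}{3}$ ($M = 3 + \frac{15617 + 23750}{3} = 3 + \frac{1}{3} \cdot 39367 = 3 + \frac{39367}{3} = \frac{39376}{3} \approx 13125.0$)
$\frac{M + 22219}{14354 + B} = \frac{\frac{39376}{3} + 22219}{14354 + 47099} = \frac{106033}{3 \cdot 61453} = \frac{106033}{3} \cdot \frac{1}{61453} = \frac{106033}{184359}$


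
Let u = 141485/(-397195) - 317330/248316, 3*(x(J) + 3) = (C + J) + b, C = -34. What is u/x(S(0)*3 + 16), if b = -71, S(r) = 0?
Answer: 16117487861/322190920492 ≈ 0.050025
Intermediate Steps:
x(J) = -38 + J/3 (x(J) = -3 + ((-34 + J) - 71)/3 = -3 + (-105 + J)/3 = -3 + (-35 + J/3) = -38 + J/3)
u = -16117487861/9862987362 (u = 141485*(-1/397195) - 317330*1/248316 = -28297/79439 - 158665/124158 = -16117487861/9862987362 ≈ -1.6341)
u/x(S(0)*3 + 16) = -16117487861/(9862987362*(-38 + (0*3 + 16)/3)) = -16117487861/(9862987362*(-38 + (0 + 16)/3)) = -16117487861/(9862987362*(-38 + (⅓)*16)) = -16117487861/(9862987362*(-38 + 16/3)) = -16117487861/(9862987362*(-98/3)) = -16117487861/9862987362*(-3/98) = 16117487861/322190920492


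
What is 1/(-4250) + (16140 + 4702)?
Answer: 88578499/4250 ≈ 20842.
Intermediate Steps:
1/(-4250) + (16140 + 4702) = -1/4250 + 20842 = 88578499/4250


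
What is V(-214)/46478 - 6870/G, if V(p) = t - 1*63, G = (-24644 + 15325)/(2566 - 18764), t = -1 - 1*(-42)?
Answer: -2586042064649/216564241 ≈ -11941.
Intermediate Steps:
t = 41 (t = -1 + 42 = 41)
G = 9319/16198 (G = -9319/(-16198) = -9319*(-1/16198) = 9319/16198 ≈ 0.57532)
V(p) = -22 (V(p) = 41 - 1*63 = 41 - 63 = -22)
V(-214)/46478 - 6870/G = -22/46478 - 6870/9319/16198 = -22*1/46478 - 6870*16198/9319 = -11/23239 - 111280260/9319 = -2586042064649/216564241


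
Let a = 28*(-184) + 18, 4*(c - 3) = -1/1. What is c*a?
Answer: -28237/2 ≈ -14119.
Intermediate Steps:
c = 11/4 (c = 3 + (-1/1)/4 = 3 + (-1*1)/4 = 3 + (¼)*(-1) = 3 - ¼ = 11/4 ≈ 2.7500)
a = -5134 (a = -5152 + 18 = -5134)
c*a = (11/4)*(-5134) = -28237/2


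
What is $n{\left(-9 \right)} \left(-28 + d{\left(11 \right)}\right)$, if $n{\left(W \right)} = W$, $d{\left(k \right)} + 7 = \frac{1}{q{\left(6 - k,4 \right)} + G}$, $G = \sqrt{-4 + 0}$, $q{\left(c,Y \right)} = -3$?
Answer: $\frac{4122}{13} + \frac{18 i}{13} \approx 317.08 + 1.3846 i$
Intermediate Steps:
$G = 2 i$ ($G = \sqrt{-4} = 2 i \approx 2.0 i$)
$d{\left(k \right)} = -7 + \frac{-3 - 2 i}{13}$ ($d{\left(k \right)} = -7 + \frac{1}{-3 + 2 i} = -7 + \frac{-3 - 2 i}{13}$)
$n{\left(-9 \right)} \left(-28 + d{\left(11 \right)}\right) = - 9 \left(-28 - \left(\frac{94}{13} + \frac{2 i}{13}\right)\right) = - 9 \left(- \frac{458}{13} - \frac{2 i}{13}\right) = \frac{4122}{13} + \frac{18 i}{13}$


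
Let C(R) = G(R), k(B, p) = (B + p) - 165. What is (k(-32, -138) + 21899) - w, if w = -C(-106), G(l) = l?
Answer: 21458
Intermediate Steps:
k(B, p) = -165 + B + p
C(R) = R
w = 106 (w = -1*(-106) = 106)
(k(-32, -138) + 21899) - w = ((-165 - 32 - 138) + 21899) - 1*106 = (-335 + 21899) - 106 = 21564 - 106 = 21458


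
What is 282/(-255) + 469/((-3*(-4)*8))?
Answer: 30841/8160 ≈ 3.7795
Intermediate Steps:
282/(-255) + 469/((-3*(-4)*8)) = 282*(-1/255) + 469/((12*8)) = -94/85 + 469/96 = 30841/8160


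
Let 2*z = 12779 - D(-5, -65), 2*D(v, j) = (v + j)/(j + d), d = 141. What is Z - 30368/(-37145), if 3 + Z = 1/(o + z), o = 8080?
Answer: -178293032693/81696675855 ≈ -2.1824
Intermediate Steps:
D(v, j) = (j + v)/(2*(141 + j)) (D(v, j) = ((v + j)/(j + 141))/2 = ((j + v)/(141 + j))/2 = (j + v)/(2*(141 + j)))
z = 971239/152 (z = (12779 - (-65 - 5)/(2*(141 - 65)))/2 = (12779 - (-70)/(2*76))/2 = (12779 - 1*(-35/76))/2 = (12779 + 35/76)/2 = (½)*(971239/76) = 971239/152 ≈ 6389.7)
Z = -6598045/2199399 (Z = -3 + 1/(8080 + 971239/152) = -3 + 1/(2199399/152) = -3 + 152/2199399 = -6598045/2199399 ≈ -2.9999)
Z - 30368/(-37145) = -6598045/2199399 - 30368/(-37145) = -6598045/2199399 - 30368*(-1)/37145 = -6598045/2199399 - 1*(-30368/37145) = -6598045/2199399 + 30368/37145 = -178293032693/81696675855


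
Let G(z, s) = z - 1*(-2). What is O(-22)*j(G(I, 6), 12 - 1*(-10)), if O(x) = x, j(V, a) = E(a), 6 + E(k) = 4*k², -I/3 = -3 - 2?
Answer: -42460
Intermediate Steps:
I = 15 (I = -3*(-3 - 2) = -3*(-5) = 15)
E(k) = -6 + 4*k²
G(z, s) = 2 + z (G(z, s) = z + 2 = 2 + z)
j(V, a) = -6 + 4*a²
O(-22)*j(G(I, 6), 12 - 1*(-10)) = -22*(-6 + 4*(12 - 1*(-10))²) = -22*(-6 + 4*(12 + 10)²) = -22*(-6 + 4*22²) = -22*(-6 + 4*484) = -22*(-6 + 1936) = -22*1930 = -42460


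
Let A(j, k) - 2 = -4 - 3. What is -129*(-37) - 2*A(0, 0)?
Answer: 4783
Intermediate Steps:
A(j, k) = -5 (A(j, k) = 2 + (-4 - 3) = 2 - 7 = -5)
-129*(-37) - 2*A(0, 0) = -129*(-37) - 2*(-5) = 4773 + 10 = 4783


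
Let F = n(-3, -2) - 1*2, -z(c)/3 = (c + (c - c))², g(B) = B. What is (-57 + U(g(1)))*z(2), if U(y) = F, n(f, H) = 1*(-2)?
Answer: 732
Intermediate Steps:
n(f, H) = -2
z(c) = -3*c² (z(c) = -3*(c + (c - c))² = -3*(c + 0)² = -3*c²)
F = -4 (F = -2 - 1*2 = -2 - 2 = -4)
U(y) = -4
(-57 + U(g(1)))*z(2) = (-57 - 4)*(-3*2²) = -(-183)*4 = -61*(-12) = 732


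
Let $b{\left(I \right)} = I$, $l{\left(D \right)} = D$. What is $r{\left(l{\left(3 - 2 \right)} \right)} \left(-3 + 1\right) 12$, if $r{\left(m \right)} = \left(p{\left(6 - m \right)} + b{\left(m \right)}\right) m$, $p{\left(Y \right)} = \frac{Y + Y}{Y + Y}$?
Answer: $-48$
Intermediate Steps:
$p{\left(Y \right)} = 1$ ($p{\left(Y \right)} = \frac{2 Y}{2 Y} = 2 Y \frac{1}{2 Y} = 1$)
$r{\left(m \right)} = m \left(1 + m\right)$ ($r{\left(m \right)} = \left(1 + m\right) m = m \left(1 + m\right)$)
$r{\left(l{\left(3 - 2 \right)} \right)} \left(-3 + 1\right) 12 = \left(3 - 2\right) \left(1 + \left(3 - 2\right)\right) \left(-3 + 1\right) 12 = \left(3 - 2\right) \left(1 + \left(3 - 2\right)\right) \left(\left(-2\right) 12\right) = 1 \left(1 + 1\right) \left(-24\right) = 1 \cdot 2 \left(-24\right) = 2 \left(-24\right) = -48$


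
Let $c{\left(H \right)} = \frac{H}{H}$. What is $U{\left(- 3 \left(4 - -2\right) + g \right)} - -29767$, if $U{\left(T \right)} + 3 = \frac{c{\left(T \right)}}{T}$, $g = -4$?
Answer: $\frac{654807}{22} \approx 29764.0$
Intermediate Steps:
$c{\left(H \right)} = 1$
$U{\left(T \right)} = -3 + \frac{1}{T}$ ($U{\left(T \right)} = -3 + 1 \frac{1}{T} = -3 + \frac{1}{T}$)
$U{\left(- 3 \left(4 - -2\right) + g \right)} - -29767 = \left(-3 + \frac{1}{- 3 \left(4 - -2\right) - 4}\right) - -29767 = \left(-3 + \frac{1}{- 3 \left(4 + 2\right) - 4}\right) + 29767 = \left(-3 + \frac{1}{\left(-3\right) 6 - 4}\right) + 29767 = \left(-3 + \frac{1}{-18 - 4}\right) + 29767 = \left(-3 + \frac{1}{-22}\right) + 29767 = \left(-3 - \frac{1}{22}\right) + 29767 = - \frac{67}{22} + 29767 = \frac{654807}{22}$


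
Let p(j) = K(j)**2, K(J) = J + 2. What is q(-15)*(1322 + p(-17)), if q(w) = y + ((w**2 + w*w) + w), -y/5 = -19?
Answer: 819910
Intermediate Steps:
K(J) = 2 + J
y = 95 (y = -5*(-19) = 95)
p(j) = (2 + j)**2
q(w) = 95 + w + 2*w**2 (q(w) = 95 + ((w**2 + w*w) + w) = 95 + ((w**2 + w**2) + w) = 95 + (2*w**2 + w) = 95 + (w + 2*w**2) = 95 + w + 2*w**2)
q(-15)*(1322 + p(-17)) = (95 - 15 + 2*(-15)**2)*(1322 + (2 - 17)**2) = (95 - 15 + 2*225)*(1322 + (-15)**2) = (95 - 15 + 450)*(1322 + 225) = 530*1547 = 819910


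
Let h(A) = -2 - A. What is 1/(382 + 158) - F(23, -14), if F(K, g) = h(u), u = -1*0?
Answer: 1081/540 ≈ 2.0019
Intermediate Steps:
u = 0
F(K, g) = -2 (F(K, g) = -2 - 1*0 = -2 + 0 = -2)
1/(382 + 158) - F(23, -14) = 1/(382 + 158) - 1*(-2) = 1/540 + 2 = 1081/540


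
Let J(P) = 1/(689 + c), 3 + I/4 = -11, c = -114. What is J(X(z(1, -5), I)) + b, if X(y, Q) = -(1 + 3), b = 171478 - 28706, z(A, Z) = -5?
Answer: 82093901/575 ≈ 1.4277e+5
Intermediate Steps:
b = 142772
I = -56 (I = -12 + 4*(-11) = -12 - 44 = -56)
X(y, Q) = -4 (X(y, Q) = -1*4 = -4)
J(P) = 1/575 (J(P) = 1/(689 - 114) = 1/575)
J(X(z(1, -5), I)) + b = 1/575 + 142772 = 82093901/575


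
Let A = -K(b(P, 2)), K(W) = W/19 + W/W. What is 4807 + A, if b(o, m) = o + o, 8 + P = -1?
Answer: 91332/19 ≈ 4806.9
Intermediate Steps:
P = -9 (P = -8 - 1 = -9)
b(o, m) = 2*o
K(W) = 1 + W/19 (K(W) = W*(1/19) + 1 = W/19 + 1 = 1 + W/19)
A = -1/19 (A = -(1 + (2*(-9))/19) = -(1 + (1/19)*(-18)) = -(1 - 18/19) = -1*1/19 = -1/19 ≈ -0.052632)
4807 + A = 4807 - 1/19 = 91332/19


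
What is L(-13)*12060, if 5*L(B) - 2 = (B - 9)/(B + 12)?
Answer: 57888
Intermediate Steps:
L(B) = ⅖ + (-9 + B)/(5*(12 + B)) (L(B) = ⅖ + ((B - 9)/(B + 12))/5 = ⅖ + ((-9 + B)/(12 + B))/5 = ⅖ + (-9 + B)/(5*(12 + B)))
L(-13)*12060 = (3*(5 - 13)/(5*(12 - 13)))*12060 = ((⅗)*(-8)/(-1))*12060 = ((⅗)*(-1)*(-8))*12060 = (24/5)*12060 = 57888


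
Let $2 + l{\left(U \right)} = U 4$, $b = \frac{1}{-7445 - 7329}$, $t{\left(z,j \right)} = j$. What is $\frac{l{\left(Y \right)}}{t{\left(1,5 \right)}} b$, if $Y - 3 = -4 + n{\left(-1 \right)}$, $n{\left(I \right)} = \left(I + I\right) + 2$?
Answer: $\frac{3}{36935} \approx 8.1224 \cdot 10^{-5}$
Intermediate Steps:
$n{\left(I \right)} = 2 + 2 I$ ($n{\left(I \right)} = 2 I + 2 = 2 + 2 I$)
$Y = -1$ ($Y = 3 + \left(-4 + \left(2 + 2 \left(-1\right)\right)\right) = 3 + \left(-4 + \left(2 - 2\right)\right) = 3 + \left(-4 + 0\right) = 3 - 4 = -1$)
$b = - \frac{1}{14774}$ ($b = \frac{1}{-14774} = - \frac{1}{14774} \approx -6.7686 \cdot 10^{-5}$)
$l{\left(U \right)} = -2 + 4 U$ ($l{\left(U \right)} = -2 + U 4 = -2 + 4 U$)
$\frac{l{\left(Y \right)}}{t{\left(1,5 \right)}} b = \frac{-2 + 4 \left(-1\right)}{5} \left(- \frac{1}{14774}\right) = \left(-2 - 4\right) \frac{1}{5} \left(- \frac{1}{14774}\right) = \left(-6\right) \frac{1}{5} \left(- \frac{1}{14774}\right) = \left(- \frac{6}{5}\right) \left(- \frac{1}{14774}\right) = \frac{3}{36935}$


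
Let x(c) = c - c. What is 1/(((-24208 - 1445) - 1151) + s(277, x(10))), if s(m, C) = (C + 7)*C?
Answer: -1/26804 ≈ -3.7308e-5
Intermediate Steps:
x(c) = 0
s(m, C) = C*(7 + C) (s(m, C) = (7 + C)*C = C*(7 + C))
1/(((-24208 - 1445) - 1151) + s(277, x(10))) = 1/(((-24208 - 1445) - 1151) + 0*(7 + 0)) = 1/((-25653 - 1151) + 0*7) = 1/(-26804 + 0) = 1/(-26804) = -1/26804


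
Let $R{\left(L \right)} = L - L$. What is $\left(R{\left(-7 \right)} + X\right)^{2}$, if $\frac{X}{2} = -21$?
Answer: $1764$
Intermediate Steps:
$X = -42$ ($X = 2 \left(-21\right) = -42$)
$R{\left(L \right)} = 0$
$\left(R{\left(-7 \right)} + X\right)^{2} = \left(0 - 42\right)^{2} = \left(-42\right)^{2} = 1764$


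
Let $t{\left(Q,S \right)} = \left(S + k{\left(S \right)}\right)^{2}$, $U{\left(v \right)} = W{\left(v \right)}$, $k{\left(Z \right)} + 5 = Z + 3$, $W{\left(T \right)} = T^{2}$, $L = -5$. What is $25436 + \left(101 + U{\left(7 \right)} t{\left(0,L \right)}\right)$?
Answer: $32593$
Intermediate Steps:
$k{\left(Z \right)} = -2 + Z$ ($k{\left(Z \right)} = -5 + \left(Z + 3\right) = -5 + \left(3 + Z\right) = -2 + Z$)
$U{\left(v \right)} = v^{2}$
$t{\left(Q,S \right)} = \left(-2 + 2 S\right)^{2}$ ($t{\left(Q,S \right)} = \left(S + \left(-2 + S\right)\right)^{2} = \left(-2 + 2 S\right)^{2}$)
$25436 + \left(101 + U{\left(7 \right)} t{\left(0,L \right)}\right) = 25436 + \left(101 + 7^{2} \cdot 4 \left(-1 - 5\right)^{2}\right) = 25436 + \left(101 + 49 \cdot 4 \left(-6\right)^{2}\right) = 25436 + \left(101 + 49 \cdot 4 \cdot 36\right) = 25436 + \left(101 + 49 \cdot 144\right) = 25436 + \left(101 + 7056\right) = 25436 + 7157 = 32593$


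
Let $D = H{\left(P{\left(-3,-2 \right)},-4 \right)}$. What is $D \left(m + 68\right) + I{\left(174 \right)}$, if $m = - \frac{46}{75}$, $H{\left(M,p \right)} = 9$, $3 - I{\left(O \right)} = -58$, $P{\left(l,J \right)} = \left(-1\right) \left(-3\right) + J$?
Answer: $\frac{16687}{25} \approx 667.48$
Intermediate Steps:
$P{\left(l,J \right)} = 3 + J$
$I{\left(O \right)} = 61$ ($I{\left(O \right)} = 3 - -58 = 3 + 58 = 61$)
$m = - \frac{46}{75}$ ($m = \left(-46\right) \frac{1}{75} = - \frac{46}{75} \approx -0.61333$)
$D = 9$
$D \left(m + 68\right) + I{\left(174 \right)} = 9 \left(- \frac{46}{75} + 68\right) + 61 = 9 \cdot \frac{5054}{75} + 61 = \frac{15162}{25} + 61 = \frac{16687}{25}$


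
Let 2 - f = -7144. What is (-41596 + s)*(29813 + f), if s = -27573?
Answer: -2556417071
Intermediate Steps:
f = 7146 (f = 2 - 1*(-7144) = 2 + 7144 = 7146)
(-41596 + s)*(29813 + f) = (-41596 - 27573)*(29813 + 7146) = -69169*36959 = -2556417071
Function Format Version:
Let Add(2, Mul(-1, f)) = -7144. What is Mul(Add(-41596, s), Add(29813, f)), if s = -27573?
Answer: -2556417071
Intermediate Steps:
f = 7146 (f = Add(2, Mul(-1, -7144)) = Add(2, 7144) = 7146)
Mul(Add(-41596, s), Add(29813, f)) = Mul(Add(-41596, -27573), Add(29813, 7146)) = Mul(-69169, 36959) = -2556417071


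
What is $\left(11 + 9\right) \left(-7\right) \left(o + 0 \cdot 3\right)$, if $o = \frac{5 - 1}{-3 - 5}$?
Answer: $70$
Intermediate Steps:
$o = - \frac{1}{2}$ ($o = \frac{4}{-8} = 4 \left(- \frac{1}{8}\right) = - \frac{1}{2} \approx -0.5$)
$\left(11 + 9\right) \left(-7\right) \left(o + 0 \cdot 3\right) = \left(11 + 9\right) \left(-7\right) \left(- \frac{1}{2} + 0 \cdot 3\right) = 20 \left(-7\right) \left(- \frac{1}{2} + 0\right) = \left(-140\right) \left(- \frac{1}{2}\right) = 70$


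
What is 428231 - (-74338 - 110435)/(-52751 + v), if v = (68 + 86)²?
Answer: 12433502312/29035 ≈ 4.2822e+5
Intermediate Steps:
v = 23716 (v = 154² = 23716)
428231 - (-74338 - 110435)/(-52751 + v) = 428231 - (-74338 - 110435)/(-52751 + 23716) = 428231 - (-184773)/(-29035) = 428231 - (-184773)*(-1)/29035 = 428231 - 1*184773/29035 = 428231 - 184773/29035 = 12433502312/29035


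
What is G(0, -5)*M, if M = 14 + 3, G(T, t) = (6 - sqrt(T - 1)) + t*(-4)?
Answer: 442 - 17*I ≈ 442.0 - 17.0*I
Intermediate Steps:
G(T, t) = 6 - sqrt(-1 + T) - 4*t (G(T, t) = (6 - sqrt(-1 + T)) - 4*t = 6 - sqrt(-1 + T) - 4*t)
M = 17
G(0, -5)*M = (6 - sqrt(-1 + 0) - 4*(-5))*17 = (6 - sqrt(-1) + 20)*17 = (6 - I + 20)*17 = (26 - I)*17 = 442 - 17*I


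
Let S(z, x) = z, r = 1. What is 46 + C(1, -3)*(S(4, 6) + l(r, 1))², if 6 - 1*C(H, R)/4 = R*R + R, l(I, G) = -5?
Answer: 46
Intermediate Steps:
C(H, R) = 24 - 4*R - 4*R² (C(H, R) = 24 - 4*(R*R + R) = 24 - 4*(R² + R) = 24 - 4*(R + R²) = 24 + (-4*R - 4*R²) = 24 - 4*R - 4*R²)
46 + C(1, -3)*(S(4, 6) + l(r, 1))² = 46 + (24 - 4*(-3) - 4*(-3)²)*(4 - 5)² = 46 + (24 + 12 - 4*9)*(-1)² = 46 + (24 + 12 - 36)*1 = 46 + 0*1 = 46 + 0 = 46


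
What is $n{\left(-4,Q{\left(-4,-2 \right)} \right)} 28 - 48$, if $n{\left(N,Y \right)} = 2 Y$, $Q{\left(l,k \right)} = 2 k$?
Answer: $-272$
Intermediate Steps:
$n{\left(-4,Q{\left(-4,-2 \right)} \right)} 28 - 48 = 2 \cdot 2 \left(-2\right) 28 - 48 = 2 \left(-4\right) 28 - 48 = \left(-8\right) 28 - 48 = -224 - 48 = -272$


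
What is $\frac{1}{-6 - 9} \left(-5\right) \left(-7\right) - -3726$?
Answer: $\frac{11171}{3} \approx 3723.7$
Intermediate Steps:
$\frac{1}{-6 - 9} \left(-5\right) \left(-7\right) - -3726 = \frac{1}{-15} \left(-5\right) \left(-7\right) + 3726 = \left(- \frac{1}{15}\right) \left(-5\right) \left(-7\right) + 3726 = \frac{1}{3} \left(-7\right) + 3726 = - \frac{7}{3} + 3726 = \frac{11171}{3}$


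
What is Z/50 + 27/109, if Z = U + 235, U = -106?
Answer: 15411/5450 ≈ 2.8277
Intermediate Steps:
Z = 129 (Z = -106 + 235 = 129)
Z/50 + 27/109 = 129/50 + 27/109 = 15411/5450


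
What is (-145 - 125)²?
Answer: 72900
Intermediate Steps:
(-145 - 125)² = (-270)² = 72900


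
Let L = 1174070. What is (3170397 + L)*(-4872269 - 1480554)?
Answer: -27599629880341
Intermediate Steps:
(3170397 + L)*(-4872269 - 1480554) = (3170397 + 1174070)*(-4872269 - 1480554) = 4344467*(-6352823) = -27599629880341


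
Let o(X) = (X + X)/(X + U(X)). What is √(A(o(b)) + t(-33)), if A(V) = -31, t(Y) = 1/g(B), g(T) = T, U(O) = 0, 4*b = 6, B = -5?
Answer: 2*I*√195/5 ≈ 5.5857*I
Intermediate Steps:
b = 3/2 (b = (¼)*6 = 3/2 ≈ 1.5000)
o(X) = 2 (o(X) = (X + X)/(X + 0) = (2*X)/X = 2)
t(Y) = -⅕ (t(Y) = 1/(-5) = -⅕)
√(A(o(b)) + t(-33)) = √(-31 - ⅕) = √(-156/5) = 2*I*√195/5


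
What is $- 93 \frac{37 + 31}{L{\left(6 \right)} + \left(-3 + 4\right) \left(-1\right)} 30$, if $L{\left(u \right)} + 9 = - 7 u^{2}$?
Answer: $\frac{94860}{131} \approx 724.12$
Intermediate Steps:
$L{\left(u \right)} = -9 - 7 u^{2}$
$- 93 \frac{37 + 31}{L{\left(6 \right)} + \left(-3 + 4\right) \left(-1\right)} 30 = - 93 \frac{37 + 31}{\left(-9 - 7 \cdot 6^{2}\right) + \left(-3 + 4\right) \left(-1\right)} 30 = - 93 \frac{68}{\left(-9 - 252\right) + 1 \left(-1\right)} 30 = - 93 \frac{68}{\left(-9 - 252\right) - 1} \cdot 30 = - 93 \frac{68}{-261 - 1} \cdot 30 = - 93 \frac{68}{-262} \cdot 30 = - 93 \cdot 68 \left(- \frac{1}{262}\right) 30 = \left(-93\right) \left(- \frac{34}{131}\right) 30 = \frac{3162}{131} \cdot 30 = \frac{94860}{131}$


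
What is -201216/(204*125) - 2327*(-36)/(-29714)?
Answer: -1888994/176375 ≈ -10.710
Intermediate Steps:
-201216/(204*125) - 2327*(-36)/(-29714) = -201216/25500 + 83772*(-1/29714) = -201216*1/25500 - 234/83 = -16768/2125 - 234/83 = -1888994/176375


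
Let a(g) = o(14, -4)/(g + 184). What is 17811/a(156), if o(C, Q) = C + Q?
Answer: 605574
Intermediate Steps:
a(g) = 10/(184 + g) (a(g) = (14 - 4)/(g + 184) = 10/(184 + g))
17811/a(156) = 17811/((10/(184 + 156))) = 17811/((10/340)) = 17811/((10*(1/340))) = 17811/(1/34) = 17811*34 = 605574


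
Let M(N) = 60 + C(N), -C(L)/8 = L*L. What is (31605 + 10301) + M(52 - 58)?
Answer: 41678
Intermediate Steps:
C(L) = -8*L² (C(L) = -8*L*L = -8*L²)
M(N) = 60 - 8*N²
(31605 + 10301) + M(52 - 58) = (31605 + 10301) + (60 - 8*(52 - 58)²) = 41906 + (60 - 8*(-6)²) = 41906 + (60 - 8*36) = 41906 + (60 - 288) = 41906 - 228 = 41678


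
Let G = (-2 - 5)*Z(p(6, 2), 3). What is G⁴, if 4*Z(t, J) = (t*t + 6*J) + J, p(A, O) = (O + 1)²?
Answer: 16243247601/16 ≈ 1.0152e+9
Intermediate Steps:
p(A, O) = (1 + O)²
Z(t, J) = t²/4 + 7*J/4 (Z(t, J) = ((t*t + 6*J) + J)/4 = ((t² + 6*J) + J)/4 = (t² + 7*J)/4 = t²/4 + 7*J/4)
G = -357/2 (G = (-2 - 5)*(((1 + 2)²)²/4 + (7/4)*3) = -7*((3²)²/4 + 21/4) = -7*((¼)*9² + 21/4) = -7*((¼)*81 + 21/4) = -7*(81/4 + 21/4) = -7*51/2 = -357/2 ≈ -178.50)
G⁴ = (-357/2)⁴ = 16243247601/16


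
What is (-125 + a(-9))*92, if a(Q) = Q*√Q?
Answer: -11500 - 2484*I ≈ -11500.0 - 2484.0*I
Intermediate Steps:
a(Q) = Q^(3/2)
(-125 + a(-9))*92 = (-125 + (-9)^(3/2))*92 = (-125 - 27*I)*92 = -11500 - 2484*I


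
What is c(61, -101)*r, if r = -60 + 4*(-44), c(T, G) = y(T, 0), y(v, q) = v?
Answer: -14396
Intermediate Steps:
c(T, G) = T
r = -236 (r = -60 - 176 = -236)
c(61, -101)*r = 61*(-236) = -14396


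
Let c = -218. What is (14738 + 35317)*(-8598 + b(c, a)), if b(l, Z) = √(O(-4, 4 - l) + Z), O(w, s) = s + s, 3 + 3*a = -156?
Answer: -430372890 + 50055*√391 ≈ -4.2938e+8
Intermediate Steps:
a = -53 (a = -1 + (⅓)*(-156) = -1 - 52 = -53)
O(w, s) = 2*s
b(l, Z) = √(8 + Z - 2*l) (b(l, Z) = √(2*(4 - l) + Z) = √((8 - 2*l) + Z) = √(8 + Z - 2*l))
(14738 + 35317)*(-8598 + b(c, a)) = (14738 + 35317)*(-8598 + √(8 - 53 - 2*(-218))) = 50055*(-8598 + √(8 - 53 + 436)) = 50055*(-8598 + √391) = -430372890 + 50055*√391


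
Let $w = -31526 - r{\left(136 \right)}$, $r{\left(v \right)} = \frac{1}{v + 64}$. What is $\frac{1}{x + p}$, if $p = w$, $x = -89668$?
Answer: $- \frac{200}{24238801} \approx -8.2512 \cdot 10^{-6}$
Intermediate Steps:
$r{\left(v \right)} = \frac{1}{64 + v}$
$w = - \frac{6305201}{200}$ ($w = -31526 - \frac{1}{64 + 136} = -31526 - \frac{1}{200} = - \frac{6305201}{200} \approx -31526.0$)
$p = - \frac{6305201}{200} \approx -31526.0$
$\frac{1}{x + p} = \frac{1}{-89668 - \frac{6305201}{200}} = \frac{1}{- \frac{24238801}{200}} = - \frac{200}{24238801}$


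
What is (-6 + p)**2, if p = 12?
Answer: 36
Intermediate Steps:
(-6 + p)**2 = (-6 + 12)**2 = 6**2 = 36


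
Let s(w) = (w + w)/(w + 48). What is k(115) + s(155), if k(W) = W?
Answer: 23655/203 ≈ 116.53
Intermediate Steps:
s(w) = 2*w/(48 + w) (s(w) = (2*w)/(48 + w) = 2*w/(48 + w))
k(115) + s(155) = 115 + 2*155/(48 + 155) = 115 + 2*155/203 = 115 + 2*155*(1/203) = 115 + 310/203 = 23655/203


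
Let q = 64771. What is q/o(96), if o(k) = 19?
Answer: 3409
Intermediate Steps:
q/o(96) = 64771/19 = 64771*(1/19) = 3409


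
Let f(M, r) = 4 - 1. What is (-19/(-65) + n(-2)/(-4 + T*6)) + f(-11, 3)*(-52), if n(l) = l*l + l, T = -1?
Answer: -10134/65 ≈ -155.91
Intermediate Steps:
n(l) = l + l² (n(l) = l² + l = l + l²)
f(M, r) = 3
(-19/(-65) + n(-2)/(-4 + T*6)) + f(-11, 3)*(-52) = (-19/(-65) + (-2*(1 - 2))/(-4 - 1*6)) + 3*(-52) = (-19*(-1/65) + (-2*(-1))/(-4 - 6)) - 156 = (19/65 + 2/(-10)) - 156 = (19/65 + 2*(-⅒)) - 156 = (19/65 - ⅕) - 156 = 6/65 - 156 = -10134/65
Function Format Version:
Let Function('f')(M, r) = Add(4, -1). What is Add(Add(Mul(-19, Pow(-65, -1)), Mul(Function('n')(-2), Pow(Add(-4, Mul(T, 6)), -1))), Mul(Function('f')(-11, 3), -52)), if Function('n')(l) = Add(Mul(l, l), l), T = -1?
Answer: Rational(-10134, 65) ≈ -155.91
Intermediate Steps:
Function('n')(l) = Add(l, Pow(l, 2)) (Function('n')(l) = Add(Pow(l, 2), l) = Add(l, Pow(l, 2)))
Function('f')(M, r) = 3
Add(Add(Mul(-19, Pow(-65, -1)), Mul(Function('n')(-2), Pow(Add(-4, Mul(T, 6)), -1))), Mul(Function('f')(-11, 3), -52)) = Add(Add(Mul(-19, Pow(-65, -1)), Mul(Mul(-2, Add(1, -2)), Pow(Add(-4, Mul(-1, 6)), -1))), Mul(3, -52)) = Add(Add(Mul(-19, Rational(-1, 65)), Mul(Mul(-2, -1), Pow(Add(-4, -6), -1))), -156) = Add(Add(Rational(19, 65), Mul(2, Pow(-10, -1))), -156) = Add(Add(Rational(19, 65), Mul(2, Rational(-1, 10))), -156) = Add(Add(Rational(19, 65), Rational(-1, 5)), -156) = Add(Rational(6, 65), -156) = Rational(-10134, 65)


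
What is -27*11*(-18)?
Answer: 5346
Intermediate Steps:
-27*11*(-18) = -297*(-18) = 5346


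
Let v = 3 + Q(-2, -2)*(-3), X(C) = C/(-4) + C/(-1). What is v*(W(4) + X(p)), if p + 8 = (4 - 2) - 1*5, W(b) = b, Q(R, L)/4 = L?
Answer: 1917/4 ≈ 479.25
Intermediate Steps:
Q(R, L) = 4*L
p = -11 (p = -8 + ((4 - 2) - 1*5) = -8 + (2 - 5) = -8 - 3 = -11)
X(C) = -5*C/4 (X(C) = C*(-¼) + C*(-1) = -C/4 - C = -5*C/4)
v = 27 (v = 3 + (4*(-2))*(-3) = 3 - 8*(-3) = 3 + 24 = 27)
v*(W(4) + X(p)) = 27*(4 - 5/4*(-11)) = 27*(4 + 55/4) = 27*(71/4) = 1917/4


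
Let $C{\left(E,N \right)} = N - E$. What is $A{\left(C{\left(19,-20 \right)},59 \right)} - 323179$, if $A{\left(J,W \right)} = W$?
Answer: $-323120$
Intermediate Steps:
$A{\left(C{\left(19,-20 \right)},59 \right)} - 323179 = 59 - 323179 = -323120$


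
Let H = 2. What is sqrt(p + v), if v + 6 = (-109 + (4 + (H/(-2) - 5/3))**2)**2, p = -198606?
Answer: I*sqrt(15156347)/9 ≈ 432.57*I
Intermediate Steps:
v = 930739/81 (v = -6 + (-109 + (4 + (2/(-2) - 5/3))**2)**2 = -6 + (-109 + (4 + (2*(-1/2) - 5*1/3))**2)**2 = -6 + (-109 + (4 + (-1 - 5/3))**2)**2 = -6 + (-109 + (4 - 8/3)**2)**2 = -6 + (-109 + (4/3)**2)**2 = -6 + (-109 + 16/9)**2 = -6 + (-965/9)**2 = -6 + 931225/81 = 930739/81 ≈ 11491.)
sqrt(p + v) = sqrt(-198606 + 930739/81) = sqrt(-15156347/81) = I*sqrt(15156347)/9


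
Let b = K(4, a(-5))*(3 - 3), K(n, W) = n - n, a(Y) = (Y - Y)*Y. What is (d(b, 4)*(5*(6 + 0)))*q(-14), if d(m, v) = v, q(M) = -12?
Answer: -1440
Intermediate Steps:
a(Y) = 0 (a(Y) = 0*Y = 0)
K(n, W) = 0
b = 0 (b = 0*(3 - 3) = 0*0 = 0)
(d(b, 4)*(5*(6 + 0)))*q(-14) = (4*(5*(6 + 0)))*(-12) = (4*(5*6))*(-12) = (4*30)*(-12) = 120*(-12) = -1440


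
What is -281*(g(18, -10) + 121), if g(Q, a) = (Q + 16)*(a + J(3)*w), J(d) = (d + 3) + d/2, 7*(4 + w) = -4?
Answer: 2723733/7 ≈ 3.8910e+5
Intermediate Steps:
w = -32/7 (w = -4 + (⅐)*(-4) = -4 - 4/7 = -32/7 ≈ -4.5714)
J(d) = 3 + 3*d/2 (J(d) = (3 + d) + d*(½) = (3 + d) + d/2 = 3 + 3*d/2)
g(Q, a) = (16 + Q)*(-240/7 + a) (g(Q, a) = (Q + 16)*(a + (3 + (3/2)*3)*(-32/7)) = (16 + Q)*(a + (3 + 9/2)*(-32/7)) = (16 + Q)*(a + (15/2)*(-32/7)) = (16 + Q)*(a - 240/7) = (16 + Q)*(-240/7 + a))
-281*(g(18, -10) + 121) = -281*((-3840/7 + 16*(-10) - 240/7*18 + 18*(-10)) + 121) = -281*((-3840/7 - 160 - 4320/7 - 180) + 121) = -281*(-10540/7 + 121) = -281*(-9693/7) = 2723733/7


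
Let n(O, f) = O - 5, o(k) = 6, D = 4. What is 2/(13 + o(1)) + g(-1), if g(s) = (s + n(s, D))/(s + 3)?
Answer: -129/38 ≈ -3.3947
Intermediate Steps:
n(O, f) = -5 + O
g(s) = (-5 + 2*s)/(3 + s) (g(s) = (s + (-5 + s))/(s + 3) = (-5 + 2*s)/(3 + s))
2/(13 + o(1)) + g(-1) = 2/(13 + 6) + (-5 + 2*(-1))/(3 - 1) = 2/19 + (-5 - 2)/2 = 2*(1/19) + (½)*(-7) = 2/19 - 7/2 = -129/38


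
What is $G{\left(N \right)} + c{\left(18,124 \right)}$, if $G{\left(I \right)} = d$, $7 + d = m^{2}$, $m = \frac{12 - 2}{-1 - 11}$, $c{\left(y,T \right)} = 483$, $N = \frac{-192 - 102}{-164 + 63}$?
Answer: $\frac{17161}{36} \approx 476.69$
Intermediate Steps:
$N = \frac{294}{101}$ ($N = - \frac{294}{-101} = \left(-294\right) \left(- \frac{1}{101}\right) = \frac{294}{101} \approx 2.9109$)
$m = - \frac{5}{6}$ ($m = \frac{10}{-12} = 10 \left(- \frac{1}{12}\right) = - \frac{5}{6} \approx -0.83333$)
$d = - \frac{227}{36}$ ($d = -7 + \left(- \frac{5}{6}\right)^{2} = -7 + \frac{25}{36} = - \frac{227}{36} \approx -6.3056$)
$G{\left(I \right)} = - \frac{227}{36}$
$G{\left(N \right)} + c{\left(18,124 \right)} = - \frac{227}{36} + 483 = \frac{17161}{36}$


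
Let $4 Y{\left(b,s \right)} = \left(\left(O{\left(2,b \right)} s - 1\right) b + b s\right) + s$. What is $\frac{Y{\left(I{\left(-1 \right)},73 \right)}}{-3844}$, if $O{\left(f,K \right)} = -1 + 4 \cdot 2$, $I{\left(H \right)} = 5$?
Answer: $- \frac{747}{3844} \approx -0.19433$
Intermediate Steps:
$O{\left(f,K \right)} = 7$ ($O{\left(f,K \right)} = -1 + 8 = 7$)
$Y{\left(b,s \right)} = \frac{s}{4} + \frac{b s}{4} + \frac{b \left(-1 + 7 s\right)}{4}$ ($Y{\left(b,s \right)} = \frac{\left(\left(7 s - 1\right) b + b s\right) + s}{4} = \frac{\left(\left(-1 + 7 s\right) b + b s\right) + s}{4} = \frac{\left(b \left(-1 + 7 s\right) + b s\right) + s}{4} = \frac{\left(b s + b \left(-1 + 7 s\right)\right) + s}{4} = \frac{s + b s + b \left(-1 + 7 s\right)}{4} = \frac{s}{4} + \frac{b s}{4} + \frac{b \left(-1 + 7 s\right)}{4}$)
$\frac{Y{\left(I{\left(-1 \right)},73 \right)}}{-3844} = \frac{\left(- \frac{1}{4}\right) 5 + \frac{1}{4} \cdot 73 + 2 \cdot 5 \cdot 73}{-3844} = \left(- \frac{5}{4} + \frac{73}{4} + 730\right) \left(- \frac{1}{3844}\right) = 747 \left(- \frac{1}{3844}\right) = - \frac{747}{3844}$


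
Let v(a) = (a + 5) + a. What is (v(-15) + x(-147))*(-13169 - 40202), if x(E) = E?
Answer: 9179812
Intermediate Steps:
v(a) = 5 + 2*a (v(a) = (5 + a) + a = 5 + 2*a)
(v(-15) + x(-147))*(-13169 - 40202) = ((5 + 2*(-15)) - 147)*(-13169 - 40202) = ((5 - 30) - 147)*(-53371) = (-25 - 147)*(-53371) = -172*(-53371) = 9179812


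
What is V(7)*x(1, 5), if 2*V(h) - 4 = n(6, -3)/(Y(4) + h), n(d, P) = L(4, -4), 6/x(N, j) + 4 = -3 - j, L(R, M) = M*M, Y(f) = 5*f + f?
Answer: -35/31 ≈ -1.1290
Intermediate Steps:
Y(f) = 6*f
L(R, M) = M²
x(N, j) = 6/(-7 - j) (x(N, j) = 6/(-4 + (-3 - j)) = 6/(-7 - j))
n(d, P) = 16 (n(d, P) = (-4)² = 16)
V(h) = 2 + 8/(24 + h) (V(h) = 2 + (16/(6*4 + h))/2 = 2 + (16/(24 + h))/2 = 2 + 8/(24 + h))
V(7)*x(1, 5) = (2*(28 + 7)/(24 + 7))*(-6/(7 + 5)) = (2*35/31)*(-6/12) = (2*(1/31)*35)*(-6*1/12) = (70/31)*(-½) = -35/31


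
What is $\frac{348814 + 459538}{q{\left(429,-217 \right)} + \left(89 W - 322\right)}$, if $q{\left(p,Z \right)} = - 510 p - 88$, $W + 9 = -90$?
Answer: $- \frac{808352}{228011} \approx -3.5452$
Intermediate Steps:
$W = -99$ ($W = -9 - 90 = -99$)
$q{\left(p,Z \right)} = -88 - 510 p$
$\frac{348814 + 459538}{q{\left(429,-217 \right)} + \left(89 W - 322\right)} = \frac{348814 + 459538}{\left(-88 - 218790\right) + \left(89 \left(-99\right) - 322\right)} = \frac{808352}{\left(-88 - 218790\right) - 9133} = \frac{808352}{-218878 - 9133} = \frac{808352}{-228011} = 808352 \left(- \frac{1}{228011}\right) = - \frac{808352}{228011}$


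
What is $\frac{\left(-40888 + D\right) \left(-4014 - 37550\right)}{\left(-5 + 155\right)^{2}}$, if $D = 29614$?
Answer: $\frac{39049378}{1875} \approx 20826.0$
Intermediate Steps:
$\frac{\left(-40888 + D\right) \left(-4014 - 37550\right)}{\left(-5 + 155\right)^{2}} = \frac{\left(-40888 + 29614\right) \left(-4014 - 37550\right)}{\left(-5 + 155\right)^{2}} = \frac{\left(-11274\right) \left(-41564\right)}{150^{2}} = \frac{468592536}{22500} = 468592536 \cdot \frac{1}{22500} = \frac{39049378}{1875}$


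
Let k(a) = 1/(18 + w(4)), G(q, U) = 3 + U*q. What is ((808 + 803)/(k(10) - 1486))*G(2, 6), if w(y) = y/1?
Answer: -177210/10897 ≈ -16.262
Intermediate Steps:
w(y) = y (w(y) = y*1 = y)
k(a) = 1/22 (k(a) = 1/(18 + 4) = 1/22)
((808 + 803)/(k(10) - 1486))*G(2, 6) = ((808 + 803)/(1/22 - 1486))*(3 + 6*2) = (1611/(-32691/22))*(3 + 12) = (1611*(-22/32691))*15 = -11814/10897*15 = -177210/10897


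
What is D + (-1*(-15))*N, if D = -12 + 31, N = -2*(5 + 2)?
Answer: -191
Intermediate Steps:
N = -14 (N = -2*7 = -14)
D = 19
D + (-1*(-15))*N = 19 - 1*(-15)*(-14) = 19 + 15*(-14) = 19 - 210 = -191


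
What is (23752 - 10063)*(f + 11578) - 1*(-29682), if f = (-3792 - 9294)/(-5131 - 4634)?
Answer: 172015106346/1085 ≈ 1.5854e+8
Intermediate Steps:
f = 1454/1085 (f = -13086/(-9765) = -13086*(-1/9765) = 1454/1085 ≈ 1.3401)
(23752 - 10063)*(f + 11578) - 1*(-29682) = (23752 - 10063)*(1454/1085 + 11578) - 1*(-29682) = 13689*(12563584/1085) + 29682 = 171982901376/1085 + 29682 = 172015106346/1085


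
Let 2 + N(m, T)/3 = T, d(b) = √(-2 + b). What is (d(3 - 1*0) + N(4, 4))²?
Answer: 49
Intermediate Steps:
N(m, T) = -6 + 3*T
(d(3 - 1*0) + N(4, 4))² = (√(-2 + (3 - 1*0)) + (-6 + 3*4))² = (√(-2 + (3 + 0)) + (-6 + 12))² = (√(-2 + 3) + 6)² = (√1 + 6)² = (1 + 6)² = 7² = 49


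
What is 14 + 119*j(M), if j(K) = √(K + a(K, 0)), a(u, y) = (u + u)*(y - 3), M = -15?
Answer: 14 + 595*√3 ≈ 1044.6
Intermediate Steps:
a(u, y) = 2*u*(-3 + y) (a(u, y) = (2*u)*(-3 + y) = 2*u*(-3 + y))
j(K) = √5*√(-K) (j(K) = √(K + 2*K*(-3 + 0)) = √(K + 2*K*(-3)) = √(K - 6*K) = √(-5*K) = √5*√(-K))
14 + 119*j(M) = 14 + 119*(√5*√(-1*(-15))) = 14 + 119*(√5*√15) = 14 + 119*(5*√3) = 14 + 595*√3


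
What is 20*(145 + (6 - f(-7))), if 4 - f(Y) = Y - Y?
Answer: 2940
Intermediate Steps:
f(Y) = 4 (f(Y) = 4 - (Y - Y) = 4 - 1*0 = 4 + 0 = 4)
20*(145 + (6 - f(-7))) = 20*(145 + (6 - 1*4)) = 20*(145 + (6 - 4)) = 20*(145 + 2) = 20*147 = 2940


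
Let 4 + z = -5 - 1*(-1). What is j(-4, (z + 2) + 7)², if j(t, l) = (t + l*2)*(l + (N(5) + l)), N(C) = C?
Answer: 196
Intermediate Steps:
z = -8 (z = -4 + (-5 - 1*(-1)) = -4 + (-5 + 1) = -4 - 4 = -8)
j(t, l) = (5 + 2*l)*(t + 2*l) (j(t, l) = (t + l*2)*(l + (5 + l)) = (t + 2*l)*(5 + 2*l) = (5 + 2*l)*(t + 2*l))
j(-4, (z + 2) + 7)² = (4*((-8 + 2) + 7)² + 5*(-4) + 10*((-8 + 2) + 7) + 2*((-8 + 2) + 7)*(-4))² = (4*(-6 + 7)² - 20 + 10*(-6 + 7) + 2*(-6 + 7)*(-4))² = (4*1² - 20 + 10*1 + 2*1*(-4))² = (4*1 - 20 + 10 - 8)² = (4 - 20 + 10 - 8)² = (-14)² = 196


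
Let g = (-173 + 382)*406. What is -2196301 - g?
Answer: -2281155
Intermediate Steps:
g = 84854 (g = 209*406 = 84854)
-2196301 - g = -2196301 - 1*84854 = -2196301 - 84854 = -2281155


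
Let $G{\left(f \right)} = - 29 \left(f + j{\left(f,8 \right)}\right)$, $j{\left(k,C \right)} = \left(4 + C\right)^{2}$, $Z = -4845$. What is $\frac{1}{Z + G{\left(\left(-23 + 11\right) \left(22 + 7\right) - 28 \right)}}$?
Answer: $\frac{1}{1883} \approx 0.00053107$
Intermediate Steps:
$G{\left(f \right)} = -4176 - 29 f$ ($G{\left(f \right)} = - 29 \left(f + \left(4 + 8\right)^{2}\right) = - 29 \left(f + 12^{2}\right) = - 29 \left(f + 144\right) = - 29 \left(144 + f\right) = -4176 - 29 f$)
$\frac{1}{Z + G{\left(\left(-23 + 11\right) \left(22 + 7\right) - 28 \right)}} = \frac{1}{-4845 - \left(4176 + 29 \left(\left(-23 + 11\right) \left(22 + 7\right) - 28\right)\right)} = \frac{1}{-4845 - \left(4176 + 29 \left(\left(-12\right) 29 - 28\right)\right)} = \frac{1}{-4845 - \left(4176 + 29 \left(-348 - 28\right)\right)} = \frac{1}{-4845 - -6728} = \frac{1}{-4845 + \left(-4176 + 10904\right)} = \frac{1}{-4845 + 6728} = \frac{1}{1883}$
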